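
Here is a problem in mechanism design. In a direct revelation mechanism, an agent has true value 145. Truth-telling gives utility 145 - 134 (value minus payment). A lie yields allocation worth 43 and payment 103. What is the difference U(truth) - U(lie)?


Step 1: U(truth) = value - payment = 145 - 134 = 11
Step 2: U(lie) = allocation - payment = 43 - 103 = -60
Step 3: IC gap = 11 - (-60) = 71

71


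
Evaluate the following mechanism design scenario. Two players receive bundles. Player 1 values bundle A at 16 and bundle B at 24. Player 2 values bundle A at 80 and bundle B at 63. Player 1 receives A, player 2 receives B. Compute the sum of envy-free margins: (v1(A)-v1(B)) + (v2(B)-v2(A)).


Step 1: Player 1's margin = v1(A) - v1(B) = 16 - 24 = -8
Step 2: Player 2's margin = v2(B) - v2(A) = 63 - 80 = -17
Step 3: Total margin = -8 + -17 = -25

-25


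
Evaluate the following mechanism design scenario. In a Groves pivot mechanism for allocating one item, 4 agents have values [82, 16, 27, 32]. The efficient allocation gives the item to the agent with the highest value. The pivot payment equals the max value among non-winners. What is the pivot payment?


Step 1: The efficient winner is agent 0 with value 82
Step 2: Other agents' values: [16, 27, 32]
Step 3: Pivot payment = max(others) = 32
Step 4: The winner pays 32

32


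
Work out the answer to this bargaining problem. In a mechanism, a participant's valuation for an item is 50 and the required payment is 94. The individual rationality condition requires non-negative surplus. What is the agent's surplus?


Step 1: Surplus = value - payment = 50 - 94 = -44
Step 2: IR is violated (surplus < 0)

-44


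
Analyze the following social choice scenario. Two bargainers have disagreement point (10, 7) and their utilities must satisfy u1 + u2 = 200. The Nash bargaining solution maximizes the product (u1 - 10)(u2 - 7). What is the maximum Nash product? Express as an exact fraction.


Step 1: The Nash solution splits surplus symmetrically above the disagreement point
Step 2: u1 = (total + d1 - d2)/2 = (200 + 10 - 7)/2 = 203/2
Step 3: u2 = (total - d1 + d2)/2 = (200 - 10 + 7)/2 = 197/2
Step 4: Nash product = (203/2 - 10) * (197/2 - 7)
Step 5: = 183/2 * 183/2 = 33489/4

33489/4


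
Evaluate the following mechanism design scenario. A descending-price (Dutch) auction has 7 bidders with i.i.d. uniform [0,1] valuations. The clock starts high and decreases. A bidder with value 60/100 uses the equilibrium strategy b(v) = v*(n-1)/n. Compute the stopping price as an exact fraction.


Step 1: Dutch auctions are strategically equivalent to first-price auctions
Step 2: The equilibrium bid is b(v) = v*(n-1)/n
Step 3: b = 3/5 * 6/7
Step 4: b = 18/35

18/35


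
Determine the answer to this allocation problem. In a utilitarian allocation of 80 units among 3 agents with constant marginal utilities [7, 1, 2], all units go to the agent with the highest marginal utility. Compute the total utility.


Step 1: The marginal utilities are [7, 1, 2]
Step 2: The highest marginal utility is 7
Step 3: All 80 units go to that agent
Step 4: Total utility = 7 * 80 = 560

560


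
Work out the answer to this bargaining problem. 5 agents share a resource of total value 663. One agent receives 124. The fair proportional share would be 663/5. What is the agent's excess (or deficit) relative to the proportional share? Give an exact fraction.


Step 1: Proportional share = 663/5
Step 2: Agent's actual allocation = 124
Step 3: Excess = 124 - 663/5 = -43/5

-43/5


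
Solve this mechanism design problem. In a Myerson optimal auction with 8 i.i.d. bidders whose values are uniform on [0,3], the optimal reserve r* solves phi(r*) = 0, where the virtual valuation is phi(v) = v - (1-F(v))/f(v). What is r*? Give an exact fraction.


Step 1: For U[0,3], F(v) = v/3 and f(v) = 1/3
Step 2: phi(v) = v - (1 - v/3)/(1/3) = v - (3 - v) = 2v - 3
Step 3: Set phi(r*) = 0: 2r* - 3 = 0
Step 4: r* = 3/2 (the number of bidders n = 8 does not enter)

3/2


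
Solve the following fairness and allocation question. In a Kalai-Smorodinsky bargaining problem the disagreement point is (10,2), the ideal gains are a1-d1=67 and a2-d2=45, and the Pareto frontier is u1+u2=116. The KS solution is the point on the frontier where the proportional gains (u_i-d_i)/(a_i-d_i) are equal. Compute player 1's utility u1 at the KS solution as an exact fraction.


Step 1: At the KS point, (u1-d1)/r1 = (u2-d2)/r2 = t and u1+u2 = 116
Step 2: u1 = d1 + r1*t and u2 = d2 + r2*t, so (d1 + r1*t) + (d2 + r2*t) = 116
Step 3: t = (116 - 10 - 2)/(67 + 45) = 104/112 = 13/14
Step 4: u1 = d1 + r1*t = 10 + 67 * 13/14 = 1011/14
Step 5: (Check: u2 = d2 + r2*t = 613/14; u1+u2 = 1011/14 + 613/14 = 116, on the frontier.)

1011/14


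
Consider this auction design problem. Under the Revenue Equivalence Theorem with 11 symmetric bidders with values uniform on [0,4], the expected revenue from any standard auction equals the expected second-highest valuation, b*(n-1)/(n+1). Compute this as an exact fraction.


Step 1: By Revenue Equivalence, expected revenue = b*(n-1)/(n+1)
Step 2: Substituting n = 11, b = 4
Step 3: Revenue = 4*(11-1)/(11+1) = 4*10/12
Step 4: Revenue = 40/12 = 10/3

10/3


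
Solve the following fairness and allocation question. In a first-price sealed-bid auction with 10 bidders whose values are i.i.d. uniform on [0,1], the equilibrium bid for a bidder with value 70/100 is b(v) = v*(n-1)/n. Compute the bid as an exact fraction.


Step 1: The symmetric BNE bidding function is b(v) = v * (n-1) / n
Step 2: Substitute v = 7/10 and n = 10
Step 3: b = 7/10 * 9/10
Step 4: b = 63/100

63/100


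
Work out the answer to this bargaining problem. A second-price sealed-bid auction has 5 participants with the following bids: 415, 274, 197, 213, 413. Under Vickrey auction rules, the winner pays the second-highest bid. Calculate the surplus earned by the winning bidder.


Step 1: Sort bids in descending order: 415, 413, 274, 213, 197
Step 2: The winning bid is the highest: 415
Step 3: The payment equals the second-highest bid: 413
Step 4: Surplus = winner's bid - payment = 415 - 413 = 2

2


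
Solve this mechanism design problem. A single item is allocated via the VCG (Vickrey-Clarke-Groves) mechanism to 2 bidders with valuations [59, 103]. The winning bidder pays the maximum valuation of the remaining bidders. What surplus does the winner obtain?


Step 1: The winner is the agent with the highest value: agent 1 with value 103
Step 2: Values of other agents: [59]
Step 3: VCG payment = max of others' values = 59
Step 4: Surplus = 103 - 59 = 44

44


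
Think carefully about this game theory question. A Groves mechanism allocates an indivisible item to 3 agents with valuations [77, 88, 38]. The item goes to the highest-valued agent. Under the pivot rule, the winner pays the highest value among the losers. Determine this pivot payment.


Step 1: The efficient winner is agent 1 with value 88
Step 2: Other agents' values: [77, 38]
Step 3: Pivot payment = max(others) = 77
Step 4: The winner pays 77

77


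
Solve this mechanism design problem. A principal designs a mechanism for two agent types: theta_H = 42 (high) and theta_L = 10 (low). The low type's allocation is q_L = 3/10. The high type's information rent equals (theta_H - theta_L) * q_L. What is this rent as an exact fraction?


Step 1: theta_H - theta_L = 42 - 10 = 32
Step 2: Information rent = (theta_H - theta_L) * q_L
Step 3: = 32 * 3/10
Step 4: = 48/5

48/5


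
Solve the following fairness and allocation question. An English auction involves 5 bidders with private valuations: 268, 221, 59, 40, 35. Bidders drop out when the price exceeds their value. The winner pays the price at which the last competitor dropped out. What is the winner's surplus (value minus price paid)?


Step 1: Identify the highest value: 268
Step 2: Identify the second-highest value: 221
Step 3: The final price = second-highest value = 221
Step 4: Surplus = 268 - 221 = 47

47


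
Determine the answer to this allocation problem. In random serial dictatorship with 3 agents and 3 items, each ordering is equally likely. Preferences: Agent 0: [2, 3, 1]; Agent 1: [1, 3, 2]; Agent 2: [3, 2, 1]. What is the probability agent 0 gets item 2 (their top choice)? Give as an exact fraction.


Step 1: Agent 0 wants item 2
Step 2: There are 6 possible orderings of agents
Step 3: In 6 orderings, agent 0 gets item 2
Step 4: Probability = 6/6 = 1

1


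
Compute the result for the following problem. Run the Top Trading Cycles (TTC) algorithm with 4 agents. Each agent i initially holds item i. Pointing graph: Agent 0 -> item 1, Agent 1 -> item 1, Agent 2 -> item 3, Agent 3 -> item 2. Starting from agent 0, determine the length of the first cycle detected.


Step 1: Trace the pointer graph from agent 0: 0 -> 1 -> 1
Step 2: A cycle is detected when we revisit agent 1
Step 3: The cycle is: 1 -> 1
Step 4: Cycle length = 1

1


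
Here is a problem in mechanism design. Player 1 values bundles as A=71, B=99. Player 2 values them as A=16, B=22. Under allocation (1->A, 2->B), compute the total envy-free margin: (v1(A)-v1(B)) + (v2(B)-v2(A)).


Step 1: Player 1's margin = v1(A) - v1(B) = 71 - 99 = -28
Step 2: Player 2's margin = v2(B) - v2(A) = 22 - 16 = 6
Step 3: Total margin = -28 + 6 = -22

-22


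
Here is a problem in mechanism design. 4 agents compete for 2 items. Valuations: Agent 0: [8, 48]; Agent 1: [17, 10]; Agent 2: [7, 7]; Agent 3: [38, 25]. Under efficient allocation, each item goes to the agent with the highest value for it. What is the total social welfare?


Step 1: For each item, find the maximum value among all agents.
Step 2: Item 0 -> Agent 3 (value 38)
Step 3: Item 1 -> Agent 0 (value 48)
Step 4: Total welfare = 38 + 48 = 86

86


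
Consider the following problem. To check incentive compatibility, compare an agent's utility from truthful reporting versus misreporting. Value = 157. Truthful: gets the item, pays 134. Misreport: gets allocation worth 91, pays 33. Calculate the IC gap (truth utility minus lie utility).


Step 1: U(truth) = value - payment = 157 - 134 = 23
Step 2: U(lie) = allocation - payment = 91 - 33 = 58
Step 3: IC gap = 23 - 58 = -35

-35


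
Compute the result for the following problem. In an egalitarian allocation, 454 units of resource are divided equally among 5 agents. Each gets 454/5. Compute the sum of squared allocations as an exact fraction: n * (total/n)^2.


Step 1: Each agent's share = 454/5
Step 2: Square of each share = (454/5)^2 = 206116/25
Step 3: Sum of squares = 5 * 206116/25 = 206116/5

206116/5


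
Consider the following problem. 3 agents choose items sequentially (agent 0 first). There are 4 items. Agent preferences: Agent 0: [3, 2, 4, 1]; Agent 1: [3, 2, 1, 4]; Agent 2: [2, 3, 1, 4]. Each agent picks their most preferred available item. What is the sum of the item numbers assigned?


Step 1: Agent 0 picks item 3
Step 2: Agent 1 picks item 2
Step 3: Agent 2 picks item 1
Step 4: Sum = 3 + 2 + 1 = 6

6


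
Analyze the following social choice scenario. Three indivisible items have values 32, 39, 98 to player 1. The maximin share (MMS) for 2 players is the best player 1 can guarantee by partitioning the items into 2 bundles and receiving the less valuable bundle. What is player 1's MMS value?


Step 1: Item values = 32, 39, 98
Step 2: Enumerate all 2-bundle partitions and take the smaller bundle:
  Partition 1: {32} vs {39,98} -> bundles 32, 137; min = 32
  Partition 2: {39} vs {32,98} -> bundles 39, 130; min = 39
  Partition 3: {98} vs {32,39} -> bundles 98, 71; min = 71
Step 3: MMS = max(32, 39, 71) = 71

71


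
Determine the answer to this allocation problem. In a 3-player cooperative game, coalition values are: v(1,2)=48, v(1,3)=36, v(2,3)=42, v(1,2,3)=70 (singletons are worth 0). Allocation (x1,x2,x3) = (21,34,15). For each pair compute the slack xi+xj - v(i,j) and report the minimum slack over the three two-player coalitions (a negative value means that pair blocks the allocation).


Step 1: Slack for coalition (1,2): x1+x2 - v12 = 55 - 48 = 7
Step 2: Slack for coalition (1,3): x1+x3 - v13 = 36 - 36 = 0
Step 3: Slack for coalition (2,3): x2+x3 - v23 = 49 - 42 = 7
Step 4: Minimum slack = min(7, 0, 7) = 0, attained by (1,3); no pair can gain by deviating, so the allocation is in the core

0


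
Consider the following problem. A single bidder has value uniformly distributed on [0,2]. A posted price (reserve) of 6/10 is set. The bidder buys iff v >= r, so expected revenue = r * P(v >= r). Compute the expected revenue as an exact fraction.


Step 1: Posted price r = 3/5, value support [0,2]
Step 2: P(v >= r) = (2 - 3/5)/2 = 7/10
Step 3: Expected revenue = r * P(v >= r) = 3/5 * 7/10
Step 4: Revenue = 21/50

21/50


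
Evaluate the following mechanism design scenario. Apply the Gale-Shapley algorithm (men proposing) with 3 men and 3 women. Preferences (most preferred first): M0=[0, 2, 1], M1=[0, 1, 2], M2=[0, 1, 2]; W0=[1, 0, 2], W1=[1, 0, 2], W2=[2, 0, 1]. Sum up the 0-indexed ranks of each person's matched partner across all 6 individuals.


Step 1: Run Gale-Shapley (men propose, women hold best offer):
  M0 proposes to W0; she accepts
  M1 proposes to W0; she switches from M0
  M2 proposes to W0; rejected
  M2 proposes to W1; she accepts
  M0 proposes to W2; she accepts
Step 2: Final matching: W0-M1, W1-M2, W2-M0
Step 3: 0-indexed ranks (man's rank of his match, then woman's): 0 + 0 + 1 + 2 + 1 + 1
Step 4: Total rank sum = 5

5


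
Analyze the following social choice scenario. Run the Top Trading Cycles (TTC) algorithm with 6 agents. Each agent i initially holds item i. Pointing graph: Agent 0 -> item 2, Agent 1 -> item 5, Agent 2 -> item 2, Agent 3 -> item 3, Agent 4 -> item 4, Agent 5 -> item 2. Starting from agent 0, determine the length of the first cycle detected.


Step 1: Trace the pointer graph from agent 0: 0 -> 2 -> 2
Step 2: A cycle is detected when we revisit agent 2
Step 3: The cycle is: 2 -> 2
Step 4: Cycle length = 1

1


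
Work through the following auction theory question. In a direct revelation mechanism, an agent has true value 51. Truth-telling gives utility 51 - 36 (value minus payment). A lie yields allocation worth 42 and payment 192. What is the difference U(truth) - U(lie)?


Step 1: U(truth) = value - payment = 51 - 36 = 15
Step 2: U(lie) = allocation - payment = 42 - 192 = -150
Step 3: IC gap = 15 - (-150) = 165

165


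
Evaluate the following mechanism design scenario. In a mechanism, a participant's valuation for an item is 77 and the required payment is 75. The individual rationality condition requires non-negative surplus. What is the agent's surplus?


Step 1: Surplus = value - payment = 77 - 75 = 2
Step 2: IR is satisfied (surplus >= 0)

2


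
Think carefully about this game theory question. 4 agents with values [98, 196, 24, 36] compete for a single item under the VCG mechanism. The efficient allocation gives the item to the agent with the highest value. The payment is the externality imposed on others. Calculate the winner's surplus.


Step 1: The winner is the agent with the highest value: agent 1 with value 196
Step 2: Values of other agents: [98, 24, 36]
Step 3: VCG payment = max of others' values = 98
Step 4: Surplus = 196 - 98 = 98

98


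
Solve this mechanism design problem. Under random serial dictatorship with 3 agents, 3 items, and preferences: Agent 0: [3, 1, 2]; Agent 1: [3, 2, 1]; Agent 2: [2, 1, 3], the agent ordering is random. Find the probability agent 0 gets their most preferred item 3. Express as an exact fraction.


Step 1: Agent 0 wants item 3
Step 2: There are 6 possible orderings of agents
Step 3: In 3 orderings, agent 0 gets item 3
Step 4: Probability = 3/6 = 1/2

1/2


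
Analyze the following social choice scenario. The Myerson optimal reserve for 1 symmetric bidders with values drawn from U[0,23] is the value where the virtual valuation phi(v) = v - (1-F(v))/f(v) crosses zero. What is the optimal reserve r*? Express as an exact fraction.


Step 1: For U[0,23], F(v) = v/23 and f(v) = 1/23
Step 2: phi(v) = v - (1 - v/23)/(1/23) = v - (23 - v) = 2v - 23
Step 3: Set phi(r*) = 0: 2r* - 23 = 0
Step 4: r* = 23/2 (the number of bidders n = 1 does not enter)

23/2


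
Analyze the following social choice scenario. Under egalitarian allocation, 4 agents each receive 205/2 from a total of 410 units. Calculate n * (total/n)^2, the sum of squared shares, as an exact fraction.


Step 1: Each agent's share = 410/4 = 205/2
Step 2: Square of each share = (205/2)^2 = 42025/4
Step 3: Sum of squares = 4 * 42025/4 = 42025

42025


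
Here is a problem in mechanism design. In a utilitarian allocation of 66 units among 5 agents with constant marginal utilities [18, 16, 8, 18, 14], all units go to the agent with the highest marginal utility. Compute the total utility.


Step 1: The marginal utilities are [18, 16, 8, 18, 14]
Step 2: The highest marginal utility is 18
Step 3: All 66 units go to that agent
Step 4: Total utility = 18 * 66 = 1188

1188


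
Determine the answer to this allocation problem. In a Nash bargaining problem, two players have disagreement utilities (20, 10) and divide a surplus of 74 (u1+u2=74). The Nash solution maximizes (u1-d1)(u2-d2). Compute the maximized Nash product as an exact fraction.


Step 1: The Nash solution splits surplus symmetrically above the disagreement point
Step 2: u1 = (total + d1 - d2)/2 = (74 + 20 - 10)/2 = 42
Step 3: u2 = (total - d1 + d2)/2 = (74 - 20 + 10)/2 = 32
Step 4: Nash product = (42 - 20) * (32 - 10)
Step 5: = 22 * 22 = 484

484


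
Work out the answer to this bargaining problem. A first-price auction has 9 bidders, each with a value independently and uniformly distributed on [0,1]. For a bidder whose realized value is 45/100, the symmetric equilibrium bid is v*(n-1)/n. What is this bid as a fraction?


Step 1: The symmetric BNE bidding function is b(v) = v * (n-1) / n
Step 2: Substitute v = 9/20 and n = 9
Step 3: b = 9/20 * 8/9
Step 4: b = 2/5

2/5


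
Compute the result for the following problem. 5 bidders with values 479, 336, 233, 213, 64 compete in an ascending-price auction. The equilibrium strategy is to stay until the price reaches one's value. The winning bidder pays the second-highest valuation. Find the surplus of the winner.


Step 1: Identify the highest value: 479
Step 2: Identify the second-highest value: 336
Step 3: The final price = second-highest value = 336
Step 4: Surplus = 479 - 336 = 143

143


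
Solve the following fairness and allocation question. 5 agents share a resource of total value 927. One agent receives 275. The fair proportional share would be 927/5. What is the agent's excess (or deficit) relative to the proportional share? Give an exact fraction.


Step 1: Proportional share = 927/5
Step 2: Agent's actual allocation = 275
Step 3: Excess = 275 - 927/5 = 448/5

448/5


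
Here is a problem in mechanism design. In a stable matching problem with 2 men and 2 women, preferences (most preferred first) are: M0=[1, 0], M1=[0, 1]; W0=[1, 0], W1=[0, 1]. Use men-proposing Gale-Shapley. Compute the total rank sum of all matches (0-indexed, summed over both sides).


Step 1: Run Gale-Shapley (men propose, women hold best offer):
  M0 proposes to W1; she accepts
  M1 proposes to W0; she accepts
Step 2: Final matching: W0-M1, W1-M0
Step 3: 0-indexed ranks (man's rank of his match, then woman's): 0 + 0 + 0 + 0
Step 4: Total rank sum = 0

0


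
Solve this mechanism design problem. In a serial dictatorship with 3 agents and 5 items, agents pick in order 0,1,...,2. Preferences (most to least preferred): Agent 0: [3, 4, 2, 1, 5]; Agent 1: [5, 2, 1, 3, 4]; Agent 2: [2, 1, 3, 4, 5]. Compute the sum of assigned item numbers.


Step 1: Agent 0 picks item 3
Step 2: Agent 1 picks item 5
Step 3: Agent 2 picks item 2
Step 4: Sum = 3 + 5 + 2 = 10

10


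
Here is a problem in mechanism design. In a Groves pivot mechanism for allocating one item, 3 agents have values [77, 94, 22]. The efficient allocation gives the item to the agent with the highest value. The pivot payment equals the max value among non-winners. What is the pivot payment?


Step 1: The efficient winner is agent 1 with value 94
Step 2: Other agents' values: [77, 22]
Step 3: Pivot payment = max(others) = 77
Step 4: The winner pays 77

77


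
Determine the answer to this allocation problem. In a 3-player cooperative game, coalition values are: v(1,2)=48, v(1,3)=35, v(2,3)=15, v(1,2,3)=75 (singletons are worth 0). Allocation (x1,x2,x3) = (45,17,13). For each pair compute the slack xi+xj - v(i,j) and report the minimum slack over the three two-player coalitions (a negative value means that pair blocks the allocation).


Step 1: Slack for coalition (1,2): x1+x2 - v12 = 62 - 48 = 14
Step 2: Slack for coalition (1,3): x1+x3 - v13 = 58 - 35 = 23
Step 3: Slack for coalition (2,3): x2+x3 - v23 = 30 - 15 = 15
Step 4: Minimum slack = min(14, 23, 15) = 14, attained by (1,2); no pair can gain by deviating, so the allocation is in the core

14


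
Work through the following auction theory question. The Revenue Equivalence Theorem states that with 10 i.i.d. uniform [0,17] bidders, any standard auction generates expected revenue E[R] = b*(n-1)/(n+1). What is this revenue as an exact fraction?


Step 1: By Revenue Equivalence, expected revenue = b*(n-1)/(n+1)
Step 2: Substituting n = 10, b = 17
Step 3: Revenue = 17*(10-1)/(10+1) = 17*9/11
Step 4: Revenue = 153/11

153/11


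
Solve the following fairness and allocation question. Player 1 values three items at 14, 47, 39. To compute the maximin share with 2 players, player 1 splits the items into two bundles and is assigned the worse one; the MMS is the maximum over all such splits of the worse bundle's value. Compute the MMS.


Step 1: Item values = 14, 47, 39
Step 2: Enumerate all 2-bundle partitions and take the smaller bundle:
  Partition 1: {14} vs {47,39} -> bundles 14, 86; min = 14
  Partition 2: {47} vs {14,39} -> bundles 47, 53; min = 47
  Partition 3: {39} vs {14,47} -> bundles 39, 61; min = 39
Step 3: MMS = max(14, 47, 39) = 47

47


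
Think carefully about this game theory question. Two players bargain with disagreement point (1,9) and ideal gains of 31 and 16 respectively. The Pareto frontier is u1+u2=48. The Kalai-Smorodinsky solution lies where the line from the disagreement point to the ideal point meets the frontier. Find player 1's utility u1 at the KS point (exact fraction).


Step 1: At the KS point, (u1-d1)/r1 = (u2-d2)/r2 = t and u1+u2 = 48
Step 2: u1 = d1 + r1*t and u2 = d2 + r2*t, so (d1 + r1*t) + (d2 + r2*t) = 48
Step 3: t = (48 - 1 - 9)/(31 + 16) = 38/47
Step 4: u1 = d1 + r1*t = 1 + 31 * 38/47 = 1225/47
Step 5: (Check: u2 = d2 + r2*t = 1031/47; u1+u2 = 1225/47 + 1031/47 = 48, on the frontier.)

1225/47


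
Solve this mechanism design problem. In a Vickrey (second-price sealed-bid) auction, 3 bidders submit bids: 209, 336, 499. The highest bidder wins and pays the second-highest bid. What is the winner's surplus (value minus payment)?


Step 1: Sort bids in descending order: 499, 336, 209
Step 2: The winning bid is the highest: 499
Step 3: The payment equals the second-highest bid: 336
Step 4: Surplus = winner's bid - payment = 499 - 336 = 163

163


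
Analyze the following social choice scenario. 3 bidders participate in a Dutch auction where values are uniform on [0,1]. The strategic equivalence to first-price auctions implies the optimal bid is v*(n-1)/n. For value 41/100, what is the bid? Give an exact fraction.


Step 1: Dutch auctions are strategically equivalent to first-price auctions
Step 2: The equilibrium bid is b(v) = v*(n-1)/n
Step 3: b = 41/100 * 2/3
Step 4: b = 41/150

41/150


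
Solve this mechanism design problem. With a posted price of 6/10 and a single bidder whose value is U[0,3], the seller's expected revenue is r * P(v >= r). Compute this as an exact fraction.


Step 1: Posted price r = 3/5, value support [0,3]
Step 2: P(v >= r) = (3 - 3/5)/3 = 4/5
Step 3: Expected revenue = r * P(v >= r) = 3/5 * 4/5
Step 4: Revenue = 12/25

12/25


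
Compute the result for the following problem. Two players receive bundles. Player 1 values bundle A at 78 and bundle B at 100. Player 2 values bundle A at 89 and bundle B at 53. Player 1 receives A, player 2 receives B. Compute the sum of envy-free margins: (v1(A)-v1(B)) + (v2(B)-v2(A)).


Step 1: Player 1's margin = v1(A) - v1(B) = 78 - 100 = -22
Step 2: Player 2's margin = v2(B) - v2(A) = 53 - 89 = -36
Step 3: Total margin = -22 + -36 = -58

-58


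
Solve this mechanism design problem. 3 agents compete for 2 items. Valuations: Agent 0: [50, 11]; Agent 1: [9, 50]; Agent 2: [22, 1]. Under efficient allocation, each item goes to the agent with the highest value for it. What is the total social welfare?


Step 1: For each item, find the maximum value among all agents.
Step 2: Item 0 -> Agent 0 (value 50)
Step 3: Item 1 -> Agent 1 (value 50)
Step 4: Total welfare = 50 + 50 = 100

100


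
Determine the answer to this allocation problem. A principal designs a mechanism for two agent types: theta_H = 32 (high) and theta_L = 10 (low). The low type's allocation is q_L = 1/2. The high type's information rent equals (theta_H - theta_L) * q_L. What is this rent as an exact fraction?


Step 1: theta_H - theta_L = 32 - 10 = 22
Step 2: Information rent = (theta_H - theta_L) * q_L
Step 3: = 22 * 1/2
Step 4: = 11

11


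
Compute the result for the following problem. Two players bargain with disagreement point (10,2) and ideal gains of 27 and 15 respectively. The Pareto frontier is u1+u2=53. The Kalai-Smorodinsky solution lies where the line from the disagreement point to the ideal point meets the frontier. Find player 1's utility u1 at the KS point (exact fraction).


Step 1: At the KS point, (u1-d1)/r1 = (u2-d2)/r2 = t and u1+u2 = 53
Step 2: u1 = d1 + r1*t and u2 = d2 + r2*t, so (d1 + r1*t) + (d2 + r2*t) = 53
Step 3: t = (53 - 10 - 2)/(27 + 15) = 41/42
Step 4: u1 = d1 + r1*t = 10 + 27 * 41/42 = 509/14
Step 5: (Check: u2 = d2 + r2*t = 233/14; u1+u2 = 509/14 + 233/14 = 53, on the frontier.)

509/14


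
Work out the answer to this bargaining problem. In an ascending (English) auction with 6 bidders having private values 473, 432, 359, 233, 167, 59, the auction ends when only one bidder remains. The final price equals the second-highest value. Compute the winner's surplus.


Step 1: Identify the highest value: 473
Step 2: Identify the second-highest value: 432
Step 3: The final price = second-highest value = 432
Step 4: Surplus = 473 - 432 = 41

41


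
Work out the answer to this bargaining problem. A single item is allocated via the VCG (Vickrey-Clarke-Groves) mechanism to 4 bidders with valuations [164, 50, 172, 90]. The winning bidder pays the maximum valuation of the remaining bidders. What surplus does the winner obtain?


Step 1: The winner is the agent with the highest value: agent 2 with value 172
Step 2: Values of other agents: [164, 50, 90]
Step 3: VCG payment = max of others' values = 164
Step 4: Surplus = 172 - 164 = 8

8


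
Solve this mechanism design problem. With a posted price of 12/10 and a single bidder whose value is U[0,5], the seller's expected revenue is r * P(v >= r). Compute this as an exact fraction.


Step 1: Posted price r = 6/5, value support [0,5]
Step 2: P(v >= r) = (5 - 6/5)/5 = 19/25
Step 3: Expected revenue = r * P(v >= r) = 6/5 * 19/25
Step 4: Revenue = 114/125

114/125


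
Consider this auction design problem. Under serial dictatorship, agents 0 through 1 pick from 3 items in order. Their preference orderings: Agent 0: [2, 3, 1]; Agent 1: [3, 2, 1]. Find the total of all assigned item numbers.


Step 1: Agent 0 picks item 2
Step 2: Agent 1 picks item 3
Step 3: Sum = 2 + 3 = 5

5


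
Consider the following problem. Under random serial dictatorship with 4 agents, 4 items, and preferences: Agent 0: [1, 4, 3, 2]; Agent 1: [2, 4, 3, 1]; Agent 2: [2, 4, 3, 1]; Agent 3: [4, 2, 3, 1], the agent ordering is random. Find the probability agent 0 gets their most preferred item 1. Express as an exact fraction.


Step 1: Agent 0 wants item 1
Step 2: There are 24 possible orderings of agents
Step 3: In 24 orderings, agent 0 gets item 1
Step 4: Probability = 24/24 = 1

1


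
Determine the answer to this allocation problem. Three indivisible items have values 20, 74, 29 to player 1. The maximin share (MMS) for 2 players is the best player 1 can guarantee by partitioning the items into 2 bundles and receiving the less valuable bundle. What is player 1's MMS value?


Step 1: Item values = 20, 74, 29
Step 2: Enumerate all 2-bundle partitions and take the smaller bundle:
  Partition 1: {20} vs {74,29} -> bundles 20, 103; min = 20
  Partition 2: {74} vs {20,29} -> bundles 74, 49; min = 49
  Partition 3: {29} vs {20,74} -> bundles 29, 94; min = 29
Step 3: MMS = max(20, 49, 29) = 49

49


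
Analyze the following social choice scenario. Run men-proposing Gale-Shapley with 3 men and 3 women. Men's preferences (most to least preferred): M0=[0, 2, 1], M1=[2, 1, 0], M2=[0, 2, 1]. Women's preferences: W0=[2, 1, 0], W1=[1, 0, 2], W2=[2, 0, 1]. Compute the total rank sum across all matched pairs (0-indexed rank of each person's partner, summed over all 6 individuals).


Step 1: Run Gale-Shapley (men propose, women hold best offer):
  M0 proposes to W0; she accepts
  M1 proposes to W2; she accepts
  M2 proposes to W0; she switches from M0
  M0 proposes to W2; she switches from M1
  M1 proposes to W1; she accepts
Step 2: Final matching: W0-M2, W1-M1, W2-M0
Step 3: 0-indexed ranks (man's rank of his match, then woman's): 0 + 0 + 1 + 0 + 1 + 1
Step 4: Total rank sum = 3

3


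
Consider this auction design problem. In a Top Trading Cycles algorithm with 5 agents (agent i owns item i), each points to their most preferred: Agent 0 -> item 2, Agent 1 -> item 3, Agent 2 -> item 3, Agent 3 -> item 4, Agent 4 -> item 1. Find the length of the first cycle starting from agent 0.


Step 1: Trace the pointer graph from agent 0: 0 -> 2 -> 3 -> 4 -> 1 -> 3
Step 2: A cycle is detected when we revisit agent 3
Step 3: The cycle is: 3 -> 4 -> 1 -> 3
Step 4: Cycle length = 3

3


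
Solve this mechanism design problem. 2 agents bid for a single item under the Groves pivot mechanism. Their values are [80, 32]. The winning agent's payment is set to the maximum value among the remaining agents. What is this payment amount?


Step 1: The efficient winner is agent 0 with value 80
Step 2: Other agents' values: [32]
Step 3: Pivot payment = max(others) = 32
Step 4: The winner pays 32

32


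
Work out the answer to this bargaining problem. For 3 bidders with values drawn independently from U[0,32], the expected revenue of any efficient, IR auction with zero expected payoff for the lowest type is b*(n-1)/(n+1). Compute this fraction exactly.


Step 1: By Revenue Equivalence, expected revenue = b*(n-1)/(n+1)
Step 2: Substituting n = 3, b = 32
Step 3: Revenue = 32*(3-1)/(3+1) = 32*2/4
Step 4: Revenue = 64/4 = 16

16


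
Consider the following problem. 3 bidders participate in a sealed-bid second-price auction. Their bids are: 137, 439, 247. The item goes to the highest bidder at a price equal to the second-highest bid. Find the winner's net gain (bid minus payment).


Step 1: Sort bids in descending order: 439, 247, 137
Step 2: The winning bid is the highest: 439
Step 3: The payment equals the second-highest bid: 247
Step 4: Surplus = winner's bid - payment = 439 - 247 = 192

192


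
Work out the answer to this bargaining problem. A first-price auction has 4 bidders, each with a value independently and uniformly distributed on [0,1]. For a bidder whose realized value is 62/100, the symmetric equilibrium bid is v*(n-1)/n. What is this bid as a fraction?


Step 1: The symmetric BNE bidding function is b(v) = v * (n-1) / n
Step 2: Substitute v = 31/50 and n = 4
Step 3: b = 31/50 * 3/4
Step 4: b = 93/200

93/200


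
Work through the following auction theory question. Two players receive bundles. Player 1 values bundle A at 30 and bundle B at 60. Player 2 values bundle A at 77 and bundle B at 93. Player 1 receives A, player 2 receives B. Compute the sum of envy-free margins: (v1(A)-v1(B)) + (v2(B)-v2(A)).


Step 1: Player 1's margin = v1(A) - v1(B) = 30 - 60 = -30
Step 2: Player 2's margin = v2(B) - v2(A) = 93 - 77 = 16
Step 3: Total margin = -30 + 16 = -14

-14


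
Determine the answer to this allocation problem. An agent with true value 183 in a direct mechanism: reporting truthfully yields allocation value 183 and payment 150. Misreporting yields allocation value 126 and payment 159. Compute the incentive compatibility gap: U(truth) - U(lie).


Step 1: U(truth) = value - payment = 183 - 150 = 33
Step 2: U(lie) = allocation - payment = 126 - 159 = -33
Step 3: IC gap = 33 - (-33) = 66

66


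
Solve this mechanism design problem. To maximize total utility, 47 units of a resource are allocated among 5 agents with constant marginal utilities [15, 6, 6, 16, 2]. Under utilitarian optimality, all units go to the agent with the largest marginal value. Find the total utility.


Step 1: The marginal utilities are [15, 6, 6, 16, 2]
Step 2: The highest marginal utility is 16
Step 3: All 47 units go to that agent
Step 4: Total utility = 16 * 47 = 752

752


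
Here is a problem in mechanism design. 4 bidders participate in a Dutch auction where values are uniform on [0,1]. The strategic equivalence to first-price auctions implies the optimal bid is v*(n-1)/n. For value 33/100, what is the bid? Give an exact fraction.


Step 1: Dutch auctions are strategically equivalent to first-price auctions
Step 2: The equilibrium bid is b(v) = v*(n-1)/n
Step 3: b = 33/100 * 3/4
Step 4: b = 99/400

99/400


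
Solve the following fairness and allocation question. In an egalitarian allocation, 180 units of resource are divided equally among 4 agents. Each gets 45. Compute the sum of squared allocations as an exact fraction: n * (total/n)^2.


Step 1: Each agent's share = 180/4 = 45
Step 2: Square of each share = (45)^2 = 2025
Step 3: Sum of squares = 4 * 2025 = 8100

8100


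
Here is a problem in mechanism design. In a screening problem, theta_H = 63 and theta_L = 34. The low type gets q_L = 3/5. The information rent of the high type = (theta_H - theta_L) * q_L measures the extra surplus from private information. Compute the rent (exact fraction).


Step 1: theta_H - theta_L = 63 - 34 = 29
Step 2: Information rent = (theta_H - theta_L) * q_L
Step 3: = 29 * 3/5
Step 4: = 87/5

87/5


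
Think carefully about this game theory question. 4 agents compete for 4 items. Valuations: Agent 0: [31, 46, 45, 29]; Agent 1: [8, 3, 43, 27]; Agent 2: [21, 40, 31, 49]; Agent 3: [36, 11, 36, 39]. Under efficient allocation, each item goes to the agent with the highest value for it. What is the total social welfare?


Step 1: For each item, find the maximum value among all agents.
Step 2: Item 0 -> Agent 3 (value 36)
Step 3: Item 1 -> Agent 0 (value 46)
Step 4: Item 2 -> Agent 0 (value 45)
Step 5: Item 3 -> Agent 2 (value 49)
Step 6: Total welfare = 36 + 46 + 45 + 49 = 176

176


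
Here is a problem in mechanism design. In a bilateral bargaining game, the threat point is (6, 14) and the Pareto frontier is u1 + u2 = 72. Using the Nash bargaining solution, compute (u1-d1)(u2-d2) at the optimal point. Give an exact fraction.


Step 1: The Nash solution splits surplus symmetrically above the disagreement point
Step 2: u1 = (total + d1 - d2)/2 = (72 + 6 - 14)/2 = 32
Step 3: u2 = (total - d1 + d2)/2 = (72 - 6 + 14)/2 = 40
Step 4: Nash product = (32 - 6) * (40 - 14)
Step 5: = 26 * 26 = 676

676


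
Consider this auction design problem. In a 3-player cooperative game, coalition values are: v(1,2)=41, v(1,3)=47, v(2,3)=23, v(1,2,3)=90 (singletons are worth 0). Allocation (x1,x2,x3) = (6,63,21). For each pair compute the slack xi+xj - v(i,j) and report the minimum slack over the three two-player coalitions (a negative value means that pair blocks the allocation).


Step 1: Slack for coalition (1,2): x1+x2 - v12 = 69 - 41 = 28
Step 2: Slack for coalition (1,3): x1+x3 - v13 = 27 - 47 = -20
Step 3: Slack for coalition (2,3): x2+x3 - v23 = 84 - 23 = 61
Step 4: Minimum slack = min(28, -20, 61) = -20, attained by (1,3); coalition (1,3) can block (slack < 0), so the allocation is not in the core

-20


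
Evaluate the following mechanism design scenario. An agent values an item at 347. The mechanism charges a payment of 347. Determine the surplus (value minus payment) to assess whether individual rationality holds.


Step 1: Surplus = value - payment = 347 - 347 = 0
Step 2: IR is satisfied (surplus >= 0)

0


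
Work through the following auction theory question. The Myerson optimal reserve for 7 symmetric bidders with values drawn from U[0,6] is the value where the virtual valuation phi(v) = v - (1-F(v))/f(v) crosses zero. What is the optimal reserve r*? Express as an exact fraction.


Step 1: For U[0,6], F(v) = v/6 and f(v) = 1/6
Step 2: phi(v) = v - (1 - v/6)/(1/6) = v - (6 - v) = 2v - 6
Step 3: Set phi(r*) = 0: 2r* - 6 = 0
Step 4: r* = 6/2 = 3 (the number of bidders n = 7 does not enter)

3


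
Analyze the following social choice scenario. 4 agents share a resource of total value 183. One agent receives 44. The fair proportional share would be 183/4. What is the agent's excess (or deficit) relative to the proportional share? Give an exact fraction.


Step 1: Proportional share = 183/4
Step 2: Agent's actual allocation = 44
Step 3: Excess = 44 - 183/4 = -7/4

-7/4


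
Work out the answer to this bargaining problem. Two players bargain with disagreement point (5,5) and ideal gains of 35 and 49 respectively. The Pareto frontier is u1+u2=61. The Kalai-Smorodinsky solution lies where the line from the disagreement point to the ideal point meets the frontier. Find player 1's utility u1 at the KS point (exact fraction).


Step 1: At the KS point, (u1-d1)/r1 = (u2-d2)/r2 = t and u1+u2 = 61
Step 2: u1 = d1 + r1*t and u2 = d2 + r2*t, so (d1 + r1*t) + (d2 + r2*t) = 61
Step 3: t = (61 - 5 - 5)/(35 + 49) = 51/84 = 17/28
Step 4: u1 = d1 + r1*t = 5 + 35 * 17/28 = 105/4
Step 5: (Check: u2 = d2 + r2*t = 139/4; u1+u2 = 105/4 + 139/4 = 61, on the frontier.)

105/4


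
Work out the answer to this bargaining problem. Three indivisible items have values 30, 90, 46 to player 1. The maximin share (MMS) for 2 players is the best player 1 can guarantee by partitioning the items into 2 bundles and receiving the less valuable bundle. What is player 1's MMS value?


Step 1: Item values = 30, 90, 46
Step 2: Enumerate all 2-bundle partitions and take the smaller bundle:
  Partition 1: {30} vs {90,46} -> bundles 30, 136; min = 30
  Partition 2: {90} vs {30,46} -> bundles 90, 76; min = 76
  Partition 3: {46} vs {30,90} -> bundles 46, 120; min = 46
Step 3: MMS = max(30, 76, 46) = 76

76


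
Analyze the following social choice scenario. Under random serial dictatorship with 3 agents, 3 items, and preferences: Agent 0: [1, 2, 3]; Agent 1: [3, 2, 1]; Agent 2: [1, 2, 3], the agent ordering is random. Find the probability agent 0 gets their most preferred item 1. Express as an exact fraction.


Step 1: Agent 0 wants item 1
Step 2: There are 6 possible orderings of agents
Step 3: In 3 orderings, agent 0 gets item 1
Step 4: Probability = 3/6 = 1/2

1/2


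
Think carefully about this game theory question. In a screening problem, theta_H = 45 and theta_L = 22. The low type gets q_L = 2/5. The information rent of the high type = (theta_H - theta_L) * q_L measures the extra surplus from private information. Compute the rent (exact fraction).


Step 1: theta_H - theta_L = 45 - 22 = 23
Step 2: Information rent = (theta_H - theta_L) * q_L
Step 3: = 23 * 2/5
Step 4: = 46/5

46/5


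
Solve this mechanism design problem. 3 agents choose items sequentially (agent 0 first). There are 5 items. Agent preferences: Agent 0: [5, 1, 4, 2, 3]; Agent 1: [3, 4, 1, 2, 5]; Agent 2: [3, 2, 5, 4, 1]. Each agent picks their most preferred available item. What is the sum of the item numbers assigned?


Step 1: Agent 0 picks item 5
Step 2: Agent 1 picks item 3
Step 3: Agent 2 picks item 2
Step 4: Sum = 5 + 3 + 2 = 10

10
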